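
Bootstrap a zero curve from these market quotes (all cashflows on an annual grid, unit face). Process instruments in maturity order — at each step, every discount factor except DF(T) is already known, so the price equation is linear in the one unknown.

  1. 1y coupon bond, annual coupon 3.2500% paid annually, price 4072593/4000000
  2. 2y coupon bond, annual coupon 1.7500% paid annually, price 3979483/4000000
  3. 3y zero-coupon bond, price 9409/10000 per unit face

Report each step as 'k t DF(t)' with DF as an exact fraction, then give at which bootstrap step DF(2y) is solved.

step 1 [1y] bond c/1=13/400: DF=(4072593/4000000 − 13/400·(0))/(1+13/400) = 9861/10000 ≈ 0.986100
step 2 [2y] bond c/1=7/400: DF=(3979483/4000000 − 7/400·(0.986100))/(1+7/400) = 1201/1250 ≈ 0.960800
step 3 [3y] zero: DF = P = 9409/10000 ≈ 0.940900

1 1 9861/10000
2 2 1201/1250
3 3 9409/10000
DF(2y) is solved at step 2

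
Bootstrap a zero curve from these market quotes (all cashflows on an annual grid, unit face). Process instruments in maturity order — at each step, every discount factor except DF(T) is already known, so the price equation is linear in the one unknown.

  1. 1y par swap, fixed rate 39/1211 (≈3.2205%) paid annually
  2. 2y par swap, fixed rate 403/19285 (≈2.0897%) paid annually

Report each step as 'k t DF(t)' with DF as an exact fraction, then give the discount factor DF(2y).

1 1 1211/1250
2 2 9597/10000
DF(2y) = 9597/10000 ≈ 0.959700

step 1 [1y] swap r/1=39/1211: DF=(1 − 39/1211·(0))/(1+39/1211) = 1211/1250 ≈ 0.968800
step 2 [2y] swap r/1=403/19285: DF=(1 − 403/19285·(0.968800))/(1+403/19285) = 9597/10000 ≈ 0.959700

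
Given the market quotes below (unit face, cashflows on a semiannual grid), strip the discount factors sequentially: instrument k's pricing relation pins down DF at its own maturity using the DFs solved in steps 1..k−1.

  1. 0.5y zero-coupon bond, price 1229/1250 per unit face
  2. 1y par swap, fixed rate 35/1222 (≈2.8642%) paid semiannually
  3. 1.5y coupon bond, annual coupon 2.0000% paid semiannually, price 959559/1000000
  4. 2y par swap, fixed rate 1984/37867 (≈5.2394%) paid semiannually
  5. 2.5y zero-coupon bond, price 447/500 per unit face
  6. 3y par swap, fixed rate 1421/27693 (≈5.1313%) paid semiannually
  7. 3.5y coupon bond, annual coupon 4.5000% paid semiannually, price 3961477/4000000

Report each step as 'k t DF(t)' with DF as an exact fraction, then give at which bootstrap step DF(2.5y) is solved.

1 1/2 1229/1250
2 1 243/250
3 3/2 9307/10000
4 2 563/625
5 5/2 447/500
6 3 8579/10000
7 7/2 8467/10000
DF(2.5y) is solved at step 5

step 1 [0.5y] zero: DF = P = 1229/1250 ≈ 0.983200
step 2 [1y] swap r/2=35/2444: DF=(1 − 35/2444·(0.983200))/(1+35/2444) = 243/250 ≈ 0.972000
step 3 [1.5y] bond c/2=1/100: DF=(959559/1000000 − 1/100·(0.983200+0.972000))/(1+1/100) = 9307/10000 ≈ 0.930700
step 4 [2y] swap r/2=992/37867: DF=(1 − 992/37867·(0.983200+0.972000+0.930700))/(1+992/37867) = 563/625 ≈ 0.900800
step 5 [2.5y] zero: DF = P = 447/500 ≈ 0.894000
step 6 [3y] swap r/2=1421/55386: DF=(1 − 1421/55386·(0.983200+0.972000+0.930700+0.900800+0.894000))/(1+1421/55386) = 8579/10000 ≈ 0.857900
step 7 [3.5y] bond c/2=9/400: DF=(3961477/4000000 − 9/400·(0.983200+0.972000+0.930700+0.900800+0.894000+0.857900))/(1+9/400) = 8467/10000 ≈ 0.846700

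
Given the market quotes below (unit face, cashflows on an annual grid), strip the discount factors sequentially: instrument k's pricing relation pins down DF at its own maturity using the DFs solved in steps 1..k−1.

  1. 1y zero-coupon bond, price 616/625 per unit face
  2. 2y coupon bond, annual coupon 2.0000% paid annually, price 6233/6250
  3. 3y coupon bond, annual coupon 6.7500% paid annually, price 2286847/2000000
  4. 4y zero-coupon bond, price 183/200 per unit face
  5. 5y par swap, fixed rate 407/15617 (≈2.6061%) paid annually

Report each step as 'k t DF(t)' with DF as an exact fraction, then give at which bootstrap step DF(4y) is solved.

step 1 [1y] zero: DF = P = 616/625 ≈ 0.985600
step 2 [2y] bond c/1=1/50: DF=(6233/6250 − 1/50·(0.985600))/(1+1/50) = 599/625 ≈ 0.958400
step 3 [3y] bond c/1=27/400: DF=(2286847/2000000 − 27/400·(0.985600+0.958400))/(1+27/400) = 4741/5000 ≈ 0.948200
step 4 [4y] zero: DF = P = 183/200 ≈ 0.915000
step 5 [5y] swap r/1=407/15617: DF=(1 − 407/15617·(0.985600+0.958400+0.948200+0.915000))/(1+407/15617) = 8779/10000 ≈ 0.877900

1 1 616/625
2 2 599/625
3 3 4741/5000
4 4 183/200
5 5 8779/10000
DF(4y) is solved at step 4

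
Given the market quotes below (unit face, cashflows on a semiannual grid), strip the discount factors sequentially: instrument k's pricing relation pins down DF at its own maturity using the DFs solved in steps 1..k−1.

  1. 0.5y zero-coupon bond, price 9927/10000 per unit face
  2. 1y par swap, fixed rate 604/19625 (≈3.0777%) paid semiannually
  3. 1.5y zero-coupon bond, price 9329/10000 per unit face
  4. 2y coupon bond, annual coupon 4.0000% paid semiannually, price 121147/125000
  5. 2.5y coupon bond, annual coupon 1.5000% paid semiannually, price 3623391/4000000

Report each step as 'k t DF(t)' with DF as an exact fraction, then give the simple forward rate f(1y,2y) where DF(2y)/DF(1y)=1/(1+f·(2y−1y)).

step 1 [0.5y] zero: DF = P = 9927/10000 ≈ 0.992700
step 2 [1y] swap r/2=302/19625: DF=(1 − 302/19625·(0.992700))/(1+302/19625) = 4849/5000 ≈ 0.969800
step 3 [1.5y] zero: DF = P = 9329/10000 ≈ 0.932900
step 4 [2y] bond c/2=1/50: DF=(121147/125000 − 1/50·(0.992700+0.969800+0.932900))/(1+1/50) = 4467/5000 ≈ 0.893400
step 5 [2.5y] bond c/2=3/400: DF=(3623391/4000000 − 3/400·(0.992700+0.969800+0.932900+0.893400))/(1+3/400) = 8709/10000 ≈ 0.870900

1 1/2 9927/10000
2 1 4849/5000
3 3/2 9329/10000
4 2 4467/5000
5 5/2 8709/10000
f(1y,2y) = ((4849/5000)/(4467/5000) − 1)/(1) = 382/4467 ≈ 8.5516%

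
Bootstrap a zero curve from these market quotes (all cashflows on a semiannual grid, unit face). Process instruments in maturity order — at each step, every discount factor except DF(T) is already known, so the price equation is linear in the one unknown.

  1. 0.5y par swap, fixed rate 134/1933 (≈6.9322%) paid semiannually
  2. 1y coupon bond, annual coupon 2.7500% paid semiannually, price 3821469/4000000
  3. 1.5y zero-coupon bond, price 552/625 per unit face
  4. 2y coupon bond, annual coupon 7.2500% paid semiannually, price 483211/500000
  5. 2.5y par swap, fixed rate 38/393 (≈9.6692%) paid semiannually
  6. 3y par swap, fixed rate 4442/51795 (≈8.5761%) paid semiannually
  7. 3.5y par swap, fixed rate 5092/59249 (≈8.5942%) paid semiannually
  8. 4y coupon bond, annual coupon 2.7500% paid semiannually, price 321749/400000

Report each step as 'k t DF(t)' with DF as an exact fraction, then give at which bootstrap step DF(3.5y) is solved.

1 1/2 1933/2000
2 1 9293/10000
3 3/2 552/625
4 2 4177/5000
5 5/2 492/625
6 3 7779/10000
7 7/2 3727/5000
8 4 7131/10000
DF(3.5y) is solved at step 7

step 1 [0.5y] swap r/2=67/1933: DF=(1 − 67/1933·(0))/(1+67/1933) = 1933/2000 ≈ 0.966500
step 2 [1y] bond c/2=11/800: DF=(3821469/4000000 − 11/800·(0.966500))/(1+11/800) = 9293/10000 ≈ 0.929300
step 3 [1.5y] zero: DF = P = 552/625 ≈ 0.883200
step 4 [2y] bond c/2=29/800: DF=(483211/500000 − 29/800·(0.966500+0.929300+0.883200))/(1+29/800) = 4177/5000 ≈ 0.835400
step 5 [2.5y] swap r/2=19/393: DF=(1 − 19/393·(0.966500+0.929300+0.883200+0.835400))/(1+19/393) = 492/625 ≈ 0.787200
step 6 [3y] swap r/2=2221/51795: DF=(1 − 2221/51795·(0.966500+0.929300+0.883200+0.835400+0.787200))/(1+2221/51795) = 7779/10000 ≈ 0.777900
step 7 [3.5y] swap r/2=2546/59249: DF=(1 − 2546/59249·(0.966500+0.929300+0.883200+0.835400+0.787200+0.777900))/(1+2546/59249) = 3727/5000 ≈ 0.745400
step 8 [4y] bond c/2=11/800: DF=(321749/400000 − 11/800·(0.966500+0.929300+0.883200+0.835400+0.787200+0.777900+0.745400))/(1+11/800) = 7131/10000 ≈ 0.713100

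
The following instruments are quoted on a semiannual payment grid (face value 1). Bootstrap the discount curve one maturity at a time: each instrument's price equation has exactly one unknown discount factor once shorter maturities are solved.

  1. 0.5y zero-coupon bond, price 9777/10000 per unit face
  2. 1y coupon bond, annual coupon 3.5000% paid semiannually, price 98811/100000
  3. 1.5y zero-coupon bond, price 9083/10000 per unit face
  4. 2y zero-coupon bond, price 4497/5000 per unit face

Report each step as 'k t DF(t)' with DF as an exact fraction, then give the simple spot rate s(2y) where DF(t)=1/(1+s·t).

1 1/2 9777/10000
2 1 9543/10000
3 3/2 9083/10000
4 2 4497/5000
s(2y) = (1/(4497/5000) − 1)/(2) = 503/8994 ≈ 5.5926%

step 1 [0.5y] zero: DF = P = 9777/10000 ≈ 0.977700
step 2 [1y] bond c/2=7/400: DF=(98811/100000 − 7/400·(0.977700))/(1+7/400) = 9543/10000 ≈ 0.954300
step 3 [1.5y] zero: DF = P = 9083/10000 ≈ 0.908300
step 4 [2y] zero: DF = P = 4497/5000 ≈ 0.899400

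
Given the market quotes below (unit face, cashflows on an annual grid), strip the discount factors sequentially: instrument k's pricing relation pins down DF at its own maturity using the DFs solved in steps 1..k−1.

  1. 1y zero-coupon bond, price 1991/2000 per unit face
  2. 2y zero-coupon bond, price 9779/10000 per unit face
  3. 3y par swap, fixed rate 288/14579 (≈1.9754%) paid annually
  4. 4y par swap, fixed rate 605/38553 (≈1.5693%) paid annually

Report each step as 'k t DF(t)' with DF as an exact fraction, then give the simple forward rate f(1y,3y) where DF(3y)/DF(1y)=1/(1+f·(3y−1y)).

step 1 [1y] zero: DF = P = 1991/2000 ≈ 0.995500
step 2 [2y] zero: DF = P = 9779/10000 ≈ 0.977900
step 3 [3y] swap r/1=288/14579: DF=(1 − 288/14579·(0.995500+0.977900))/(1+288/14579) = 589/625 ≈ 0.942400
step 4 [4y] swap r/1=605/38553: DF=(1 − 605/38553·(0.995500+0.977900+0.942400))/(1+605/38553) = 1879/2000 ≈ 0.939500

1 1 1991/2000
2 2 9779/10000
3 3 589/625
4 4 1879/2000
f(1y,3y) = ((1991/2000)/(589/625) − 1)/(2) = 531/18848 ≈ 2.8173%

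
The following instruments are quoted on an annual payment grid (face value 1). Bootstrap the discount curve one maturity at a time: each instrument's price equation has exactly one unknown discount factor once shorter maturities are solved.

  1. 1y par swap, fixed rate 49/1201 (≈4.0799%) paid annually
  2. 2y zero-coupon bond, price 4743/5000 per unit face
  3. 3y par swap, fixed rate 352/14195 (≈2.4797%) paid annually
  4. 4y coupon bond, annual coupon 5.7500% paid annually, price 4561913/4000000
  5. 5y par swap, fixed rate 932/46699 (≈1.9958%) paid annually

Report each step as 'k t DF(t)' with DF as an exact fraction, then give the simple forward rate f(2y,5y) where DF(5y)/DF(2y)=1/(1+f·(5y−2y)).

1 1 1201/1250
2 2 4743/5000
3 3 581/625
4 4 9241/10000
5 5 2267/2500
f(2y,5y) = ((4743/5000)/(2267/2500) − 1)/(3) = 209/13602 ≈ 1.5365%

step 1 [1y] swap r/1=49/1201: DF=(1 − 49/1201·(0))/(1+49/1201) = 1201/1250 ≈ 0.960800
step 2 [2y] zero: DF = P = 4743/5000 ≈ 0.948600
step 3 [3y] swap r/1=352/14195: DF=(1 − 352/14195·(0.960800+0.948600))/(1+352/14195) = 581/625 ≈ 0.929600
step 4 [4y] bond c/1=23/400: DF=(4561913/4000000 − 23/400·(0.960800+0.948600+0.929600))/(1+23/400) = 9241/10000 ≈ 0.924100
step 5 [5y] swap r/1=932/46699: DF=(1 − 932/46699·(0.960800+0.948600+0.929600+0.924100))/(1+932/46699) = 2267/2500 ≈ 0.906800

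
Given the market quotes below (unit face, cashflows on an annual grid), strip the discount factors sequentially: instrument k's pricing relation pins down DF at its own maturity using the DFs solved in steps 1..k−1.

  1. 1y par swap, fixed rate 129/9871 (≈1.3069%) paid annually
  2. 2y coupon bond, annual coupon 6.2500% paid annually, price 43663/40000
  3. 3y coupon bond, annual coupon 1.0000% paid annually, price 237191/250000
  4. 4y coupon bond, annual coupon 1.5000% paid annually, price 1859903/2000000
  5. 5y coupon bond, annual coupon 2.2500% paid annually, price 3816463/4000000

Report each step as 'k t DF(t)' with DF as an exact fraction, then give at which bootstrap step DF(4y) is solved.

step 1 [1y] swap r/1=129/9871: DF=(1 − 129/9871·(0))/(1+129/9871) = 9871/10000 ≈ 0.987100
step 2 [2y] bond c/1=1/16: DF=(43663/40000 − 1/16·(0.987100))/(1+1/16) = 9693/10000 ≈ 0.969300
step 3 [3y] bond c/1=1/100: DF=(237191/250000 − 1/100·(0.987100+0.969300))/(1+1/100) = 23/25 ≈ 0.920000
step 4 [4y] bond c/1=3/200: DF=(1859903/2000000 − 3/200·(0.987100+0.969300+0.920000))/(1+3/200) = 8737/10000 ≈ 0.873700
step 5 [5y] bond c/1=9/400: DF=(3816463/4000000 − 9/400·(0.987100+0.969300+0.920000+0.873700))/(1+9/400) = 4253/5000 ≈ 0.850600

1 1 9871/10000
2 2 9693/10000
3 3 23/25
4 4 8737/10000
5 5 4253/5000
DF(4y) is solved at step 4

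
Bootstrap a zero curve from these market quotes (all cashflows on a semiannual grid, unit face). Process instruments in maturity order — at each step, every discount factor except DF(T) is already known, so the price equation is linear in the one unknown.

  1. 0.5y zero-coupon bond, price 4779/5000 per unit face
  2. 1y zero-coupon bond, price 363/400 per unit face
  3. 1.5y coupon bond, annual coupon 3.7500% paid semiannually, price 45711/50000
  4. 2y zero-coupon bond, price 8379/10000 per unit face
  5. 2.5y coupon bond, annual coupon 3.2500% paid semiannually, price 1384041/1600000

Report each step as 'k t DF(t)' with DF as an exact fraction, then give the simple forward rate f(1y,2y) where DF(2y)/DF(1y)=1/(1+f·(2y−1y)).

1 1/2 4779/5000
2 1 363/400
3 3/2 8631/10000
4 2 8379/10000
5 5/2 3971/5000
f(1y,2y) = ((363/400)/(8379/10000) − 1)/(1) = 232/2793 ≈ 8.3065%

step 1 [0.5y] zero: DF = P = 4779/5000 ≈ 0.955800
step 2 [1y] zero: DF = P = 363/400 ≈ 0.907500
step 3 [1.5y] bond c/2=3/160: DF=(45711/50000 − 3/160·(0.955800+0.907500))/(1+3/160) = 8631/10000 ≈ 0.863100
step 4 [2y] zero: DF = P = 8379/10000 ≈ 0.837900
step 5 [2.5y] bond c/2=13/800: DF=(1384041/1600000 − 13/800·(0.955800+0.907500+0.863100+0.837900))/(1+13/800) = 3971/5000 ≈ 0.794200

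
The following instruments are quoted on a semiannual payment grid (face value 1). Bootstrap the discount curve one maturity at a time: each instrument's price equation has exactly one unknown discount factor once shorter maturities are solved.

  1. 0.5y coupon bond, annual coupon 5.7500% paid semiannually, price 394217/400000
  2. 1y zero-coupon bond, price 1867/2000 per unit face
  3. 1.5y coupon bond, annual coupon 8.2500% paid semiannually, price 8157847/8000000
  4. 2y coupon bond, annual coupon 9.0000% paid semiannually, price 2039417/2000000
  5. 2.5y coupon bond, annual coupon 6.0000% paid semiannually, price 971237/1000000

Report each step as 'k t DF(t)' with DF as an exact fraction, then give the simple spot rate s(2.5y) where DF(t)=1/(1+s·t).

step 1 [0.5y] bond c/2=23/800: DF=(394217/400000 − 23/800·(0))/(1+23/800) = 479/500 ≈ 0.958000
step 2 [1y] zero: DF = P = 1867/2000 ≈ 0.933500
step 3 [1.5y] bond c/2=33/800: DF=(8157847/8000000 − 33/800·(0.958000+0.933500))/(1+33/800) = 2261/2500 ≈ 0.904400
step 4 [2y] bond c/2=9/200: DF=(2039417/2000000 − 9/200·(0.958000+0.933500+0.904400))/(1+9/200) = 4277/5000 ≈ 0.855400
step 5 [2.5y] bond c/2=3/100: DF=(971237/1000000 − 3/100·(0.958000+0.933500+0.904400+0.855400))/(1+3/100) = 4183/5000 ≈ 0.836600

1 1/2 479/500
2 1 1867/2000
3 3/2 2261/2500
4 2 4277/5000
5 5/2 4183/5000
s(2.5y) = (1/(4183/5000) − 1)/(5/2) = 1634/20915 ≈ 7.8126%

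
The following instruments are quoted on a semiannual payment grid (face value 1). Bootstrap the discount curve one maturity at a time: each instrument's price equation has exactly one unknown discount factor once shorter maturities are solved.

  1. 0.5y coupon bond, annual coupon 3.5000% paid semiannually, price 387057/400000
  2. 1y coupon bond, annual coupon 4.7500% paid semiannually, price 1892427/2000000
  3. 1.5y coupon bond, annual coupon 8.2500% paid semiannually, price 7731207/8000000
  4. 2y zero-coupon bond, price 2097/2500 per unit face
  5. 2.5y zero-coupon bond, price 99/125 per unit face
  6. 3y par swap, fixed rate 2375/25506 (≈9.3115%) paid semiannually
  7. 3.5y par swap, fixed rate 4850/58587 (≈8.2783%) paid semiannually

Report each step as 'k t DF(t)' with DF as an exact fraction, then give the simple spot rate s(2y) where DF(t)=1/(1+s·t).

step 1 [0.5y] bond c/2=7/400: DF=(387057/400000 − 7/400·(0))/(1+7/400) = 951/1000 ≈ 0.951000
step 2 [1y] bond c/2=19/800: DF=(1892427/2000000 − 19/800·(0.951000))/(1+19/800) = 4511/5000 ≈ 0.902200
step 3 [1.5y] bond c/2=33/800: DF=(7731207/8000000 − 33/800·(0.951000+0.902200))/(1+33/800) = 8547/10000 ≈ 0.854700
step 4 [2y] zero: DF = P = 2097/2500 ≈ 0.838800
step 5 [2.5y] zero: DF = P = 99/125 ≈ 0.792000
step 6 [3y] swap r/2=2375/51012: DF=(1 − 2375/51012·(0.951000+0.902200+0.854700+0.838800+0.792000))/(1+2375/51012) = 61/80 ≈ 0.762500
step 7 [3.5y] swap r/2=2425/58587: DF=(1 − 2425/58587·(0.951000+0.902200+0.854700+0.838800+0.792000+0.762500))/(1+2425/58587) = 303/400 ≈ 0.757500

1 1/2 951/1000
2 1 4511/5000
3 3/2 8547/10000
4 2 2097/2500
5 5/2 99/125
6 3 61/80
7 7/2 303/400
s(2y) = (1/(2097/2500) − 1)/(2) = 403/4194 ≈ 9.6090%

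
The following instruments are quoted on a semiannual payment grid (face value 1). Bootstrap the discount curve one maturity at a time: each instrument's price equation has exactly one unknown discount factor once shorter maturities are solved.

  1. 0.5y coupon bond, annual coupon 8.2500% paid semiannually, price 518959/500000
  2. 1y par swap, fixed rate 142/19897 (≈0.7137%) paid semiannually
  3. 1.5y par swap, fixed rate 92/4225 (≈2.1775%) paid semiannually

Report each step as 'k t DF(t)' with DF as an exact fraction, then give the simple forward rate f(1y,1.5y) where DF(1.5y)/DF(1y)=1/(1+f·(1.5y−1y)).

step 1 [0.5y] bond c/2=33/800: DF=(518959/500000 − 33/800·(0))/(1+33/800) = 623/625 ≈ 0.996800
step 2 [1y] swap r/2=71/19897: DF=(1 − 71/19897·(0.996800))/(1+71/19897) = 9929/10000 ≈ 0.992900
step 3 [1.5y] swap r/2=46/4225: DF=(1 − 46/4225·(0.996800+0.992900))/(1+46/4225) = 4839/5000 ≈ 0.967800

1 1/2 623/625
2 1 9929/10000
3 3/2 4839/5000
f(1y,1.5y) = ((9929/10000)/(4839/5000) − 1)/(1/2) = 251/4839 ≈ 5.1870%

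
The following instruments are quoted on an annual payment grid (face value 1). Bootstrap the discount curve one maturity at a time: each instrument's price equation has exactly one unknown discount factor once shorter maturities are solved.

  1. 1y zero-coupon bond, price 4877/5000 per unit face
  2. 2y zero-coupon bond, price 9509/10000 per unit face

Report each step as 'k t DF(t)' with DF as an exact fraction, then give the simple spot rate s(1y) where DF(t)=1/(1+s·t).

step 1 [1y] zero: DF = P = 4877/5000 ≈ 0.975400
step 2 [2y] zero: DF = P = 9509/10000 ≈ 0.950900

1 1 4877/5000
2 2 9509/10000
s(1y) = (1/(4877/5000) − 1)/(1) = 123/4877 ≈ 2.5220%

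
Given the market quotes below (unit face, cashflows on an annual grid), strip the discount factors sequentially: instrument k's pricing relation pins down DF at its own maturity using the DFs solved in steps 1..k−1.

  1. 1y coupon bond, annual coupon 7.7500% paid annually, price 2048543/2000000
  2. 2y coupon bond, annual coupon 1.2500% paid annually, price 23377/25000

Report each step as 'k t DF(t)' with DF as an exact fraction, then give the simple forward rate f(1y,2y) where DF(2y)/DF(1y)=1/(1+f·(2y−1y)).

step 1 [1y] bond c/1=31/400: DF=(2048543/2000000 − 31/400·(0))/(1+31/400) = 4753/5000 ≈ 0.950600
step 2 [2y] bond c/1=1/80: DF=(23377/25000 − 1/80·(0.950600))/(1+1/80) = 4559/5000 ≈ 0.911800

1 1 4753/5000
2 2 4559/5000
f(1y,2y) = ((4753/5000)/(4559/5000) − 1)/(1) = 2/47 ≈ 4.2553%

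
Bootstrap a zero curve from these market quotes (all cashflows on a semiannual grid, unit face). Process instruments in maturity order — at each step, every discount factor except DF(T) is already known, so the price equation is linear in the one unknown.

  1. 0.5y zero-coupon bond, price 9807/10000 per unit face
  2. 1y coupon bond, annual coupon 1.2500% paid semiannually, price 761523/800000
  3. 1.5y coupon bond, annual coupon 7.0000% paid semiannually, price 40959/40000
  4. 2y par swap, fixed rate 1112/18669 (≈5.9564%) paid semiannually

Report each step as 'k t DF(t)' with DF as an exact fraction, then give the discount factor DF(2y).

step 1 [0.5y] zero: DF = P = 9807/10000 ≈ 0.980700
step 2 [1y] bond c/2=1/160: DF=(761523/800000 − 1/160·(0.980700))/(1+1/160) = 9399/10000 ≈ 0.939900
step 3 [1.5y] bond c/2=7/200: DF=(40959/40000 − 7/200·(0.980700+0.939900))/(1+7/200) = 2311/2500 ≈ 0.924400
step 4 [2y] swap r/2=556/18669: DF=(1 − 556/18669·(0.980700+0.939900+0.924400))/(1+556/18669) = 1111/1250 ≈ 0.888800

1 1/2 9807/10000
2 1 9399/10000
3 3/2 2311/2500
4 2 1111/1250
DF(2y) = 1111/1250 ≈ 0.888800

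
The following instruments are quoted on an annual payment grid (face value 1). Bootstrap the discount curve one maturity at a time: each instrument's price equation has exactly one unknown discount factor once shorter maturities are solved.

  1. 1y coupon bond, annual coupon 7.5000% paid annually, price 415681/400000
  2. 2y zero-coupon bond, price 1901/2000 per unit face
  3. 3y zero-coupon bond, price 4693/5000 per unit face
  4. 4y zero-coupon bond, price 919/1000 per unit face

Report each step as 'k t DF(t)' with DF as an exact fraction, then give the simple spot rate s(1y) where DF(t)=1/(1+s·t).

1 1 9667/10000
2 2 1901/2000
3 3 4693/5000
4 4 919/1000
s(1y) = (1/(9667/10000) − 1)/(1) = 333/9667 ≈ 3.4447%

step 1 [1y] bond c/1=3/40: DF=(415681/400000 − 3/40·(0))/(1+3/40) = 9667/10000 ≈ 0.966700
step 2 [2y] zero: DF = P = 1901/2000 ≈ 0.950500
step 3 [3y] zero: DF = P = 4693/5000 ≈ 0.938600
step 4 [4y] zero: DF = P = 919/1000 ≈ 0.919000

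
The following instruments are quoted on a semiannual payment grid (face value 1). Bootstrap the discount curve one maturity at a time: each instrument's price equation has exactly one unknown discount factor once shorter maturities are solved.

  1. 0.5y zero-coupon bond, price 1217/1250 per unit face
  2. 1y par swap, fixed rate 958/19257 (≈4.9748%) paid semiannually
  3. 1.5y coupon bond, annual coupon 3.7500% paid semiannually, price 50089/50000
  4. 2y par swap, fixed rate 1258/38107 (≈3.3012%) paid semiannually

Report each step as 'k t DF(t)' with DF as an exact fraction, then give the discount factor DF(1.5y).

step 1 [0.5y] zero: DF = P = 1217/1250 ≈ 0.973600
step 2 [1y] swap r/2=479/19257: DF=(1 − 479/19257·(0.973600))/(1+479/19257) = 9521/10000 ≈ 0.952100
step 3 [1.5y] bond c/2=3/160: DF=(50089/50000 − 3/160·(0.973600+0.952100))/(1+3/160) = 9479/10000 ≈ 0.947900
step 4 [2y] swap r/2=629/38107: DF=(1 − 629/38107·(0.973600+0.952100+0.947900))/(1+629/38107) = 9371/10000 ≈ 0.937100

1 1/2 1217/1250
2 1 9521/10000
3 3/2 9479/10000
4 2 9371/10000
DF(1.5y) = 9479/10000 ≈ 0.947900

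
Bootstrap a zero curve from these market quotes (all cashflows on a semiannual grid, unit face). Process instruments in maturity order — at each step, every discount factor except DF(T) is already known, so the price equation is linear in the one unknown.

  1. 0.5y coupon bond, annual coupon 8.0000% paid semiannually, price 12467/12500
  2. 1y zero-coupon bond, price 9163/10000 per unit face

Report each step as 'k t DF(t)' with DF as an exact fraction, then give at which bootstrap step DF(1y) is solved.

1 1/2 959/1000
2 1 9163/10000
DF(1y) is solved at step 2

step 1 [0.5y] bond c/2=1/25: DF=(12467/12500 − 1/25·(0))/(1+1/25) = 959/1000 ≈ 0.959000
step 2 [1y] zero: DF = P = 9163/10000 ≈ 0.916300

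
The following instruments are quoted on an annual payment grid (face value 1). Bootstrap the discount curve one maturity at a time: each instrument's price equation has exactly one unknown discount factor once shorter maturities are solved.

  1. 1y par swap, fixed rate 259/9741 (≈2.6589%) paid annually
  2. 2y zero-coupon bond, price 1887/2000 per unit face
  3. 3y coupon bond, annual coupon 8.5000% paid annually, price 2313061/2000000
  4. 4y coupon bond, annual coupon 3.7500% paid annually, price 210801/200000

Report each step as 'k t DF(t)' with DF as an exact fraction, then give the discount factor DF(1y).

1 1 9741/10000
2 2 1887/2000
3 3 9157/10000
4 4 1827/2000
DF(1y) = 9741/10000 ≈ 0.974100

step 1 [1y] swap r/1=259/9741: DF=(1 − 259/9741·(0))/(1+259/9741) = 9741/10000 ≈ 0.974100
step 2 [2y] zero: DF = P = 1887/2000 ≈ 0.943500
step 3 [3y] bond c/1=17/200: DF=(2313061/2000000 − 17/200·(0.974100+0.943500))/(1+17/200) = 9157/10000 ≈ 0.915700
step 4 [4y] bond c/1=3/80: DF=(210801/200000 − 3/80·(0.974100+0.943500+0.915700))/(1+3/80) = 1827/2000 ≈ 0.913500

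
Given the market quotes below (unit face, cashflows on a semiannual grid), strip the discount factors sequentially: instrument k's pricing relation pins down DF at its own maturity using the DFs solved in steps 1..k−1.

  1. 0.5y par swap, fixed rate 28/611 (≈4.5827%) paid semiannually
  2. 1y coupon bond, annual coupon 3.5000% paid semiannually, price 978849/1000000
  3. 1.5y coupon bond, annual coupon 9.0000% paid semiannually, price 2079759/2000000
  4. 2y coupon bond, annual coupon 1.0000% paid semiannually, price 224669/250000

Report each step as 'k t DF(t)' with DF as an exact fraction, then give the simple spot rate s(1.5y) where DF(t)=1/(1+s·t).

1 1/2 611/625
2 1 2363/2500
3 3/2 9123/10000
4 2 8801/10000
s(1.5y) = (1/(9123/10000) − 1)/(3/2) = 1754/27369 ≈ 6.4087%

step 1 [0.5y] swap r/2=14/611: DF=(1 − 14/611·(0))/(1+14/611) = 611/625 ≈ 0.977600
step 2 [1y] bond c/2=7/400: DF=(978849/1000000 − 7/400·(0.977600))/(1+7/400) = 2363/2500 ≈ 0.945200
step 3 [1.5y] bond c/2=9/200: DF=(2079759/2000000 − 9/200·(0.977600+0.945200))/(1+9/200) = 9123/10000 ≈ 0.912300
step 4 [2y] bond c/2=1/200: DF=(224669/250000 − 1/200·(0.977600+0.945200+0.912300))/(1+1/200) = 8801/10000 ≈ 0.880100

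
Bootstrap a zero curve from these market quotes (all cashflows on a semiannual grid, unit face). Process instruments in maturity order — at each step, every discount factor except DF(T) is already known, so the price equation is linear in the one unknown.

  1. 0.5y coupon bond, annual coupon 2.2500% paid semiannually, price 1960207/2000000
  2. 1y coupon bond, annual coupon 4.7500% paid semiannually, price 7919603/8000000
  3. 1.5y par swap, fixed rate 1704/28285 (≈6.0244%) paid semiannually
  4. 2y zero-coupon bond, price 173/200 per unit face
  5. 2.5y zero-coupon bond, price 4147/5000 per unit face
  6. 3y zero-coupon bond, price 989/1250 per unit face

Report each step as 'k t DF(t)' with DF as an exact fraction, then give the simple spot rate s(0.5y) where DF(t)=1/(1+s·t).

1 1/2 2423/2500
2 1 1889/2000
3 3/2 2287/2500
4 2 173/200
5 5/2 4147/5000
6 3 989/1250
s(0.5y) = (1/(2423/2500) − 1)/(1/2) = 154/2423 ≈ 6.3558%

step 1 [0.5y] bond c/2=9/800: DF=(1960207/2000000 − 9/800·(0))/(1+9/800) = 2423/2500 ≈ 0.969200
step 2 [1y] bond c/2=19/800: DF=(7919603/8000000 − 19/800·(0.969200))/(1+19/800) = 1889/2000 ≈ 0.944500
step 3 [1.5y] swap r/2=852/28285: DF=(1 − 852/28285·(0.969200+0.944500))/(1+852/28285) = 2287/2500 ≈ 0.914800
step 4 [2y] zero: DF = P = 173/200 ≈ 0.865000
step 5 [2.5y] zero: DF = P = 4147/5000 ≈ 0.829400
step 6 [3y] zero: DF = P = 989/1250 ≈ 0.791200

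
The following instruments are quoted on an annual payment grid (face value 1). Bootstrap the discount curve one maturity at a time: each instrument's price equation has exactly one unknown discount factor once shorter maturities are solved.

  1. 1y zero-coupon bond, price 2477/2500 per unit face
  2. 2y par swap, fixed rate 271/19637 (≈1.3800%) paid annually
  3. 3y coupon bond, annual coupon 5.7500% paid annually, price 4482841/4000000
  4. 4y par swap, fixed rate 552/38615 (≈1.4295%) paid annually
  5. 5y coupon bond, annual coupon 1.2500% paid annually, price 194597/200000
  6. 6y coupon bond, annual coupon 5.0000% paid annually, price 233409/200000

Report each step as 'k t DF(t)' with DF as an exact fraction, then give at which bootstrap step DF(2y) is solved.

1 1 2477/2500
2 2 9729/10000
3 3 953/1000
4 4 1181/1250
5 5 9133/10000
6 6 8841/10000
DF(2y) is solved at step 2

step 1 [1y] zero: DF = P = 2477/2500 ≈ 0.990800
step 2 [2y] swap r/1=271/19637: DF=(1 − 271/19637·(0.990800))/(1+271/19637) = 9729/10000 ≈ 0.972900
step 3 [3y] bond c/1=23/400: DF=(4482841/4000000 − 23/400·(0.990800+0.972900))/(1+23/400) = 953/1000 ≈ 0.953000
step 4 [4y] swap r/1=552/38615: DF=(1 − 552/38615·(0.990800+0.972900+0.953000))/(1+552/38615) = 1181/1250 ≈ 0.944800
step 5 [5y] bond c/1=1/80: DF=(194597/200000 − 1/80·(0.990800+0.972900+0.953000+0.944800))/(1+1/80) = 9133/10000 ≈ 0.913300
step 6 [6y] bond c/1=1/20: DF=(233409/200000 − 1/20·(0.990800+0.972900+0.953000+0.944800+0.913300))/(1+1/20) = 8841/10000 ≈ 0.884100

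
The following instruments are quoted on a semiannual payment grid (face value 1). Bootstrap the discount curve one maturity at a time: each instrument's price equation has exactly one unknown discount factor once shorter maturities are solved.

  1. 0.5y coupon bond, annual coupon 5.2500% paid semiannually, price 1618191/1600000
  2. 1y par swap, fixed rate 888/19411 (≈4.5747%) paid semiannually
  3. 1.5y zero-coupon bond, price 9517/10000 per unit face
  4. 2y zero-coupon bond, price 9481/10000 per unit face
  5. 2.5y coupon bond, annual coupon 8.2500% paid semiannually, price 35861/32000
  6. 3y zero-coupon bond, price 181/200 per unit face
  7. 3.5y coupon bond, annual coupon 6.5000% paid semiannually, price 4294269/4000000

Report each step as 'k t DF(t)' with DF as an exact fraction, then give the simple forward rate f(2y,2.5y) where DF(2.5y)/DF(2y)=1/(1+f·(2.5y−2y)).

1 1/2 1971/2000
2 1 2389/2500
3 3/2 9517/10000
4 2 9481/10000
5 5/2 9241/10000
6 3 181/200
7 7/2 8613/10000
f(2y,2.5y) = ((9481/10000)/(9241/10000) − 1)/(1/2) = 480/9241 ≈ 5.1942%

step 1 [0.5y] bond c/2=21/800: DF=(1618191/1600000 − 21/800·(0))/(1+21/800) = 1971/2000 ≈ 0.985500
step 2 [1y] swap r/2=444/19411: DF=(1 − 444/19411·(0.985500))/(1+444/19411) = 2389/2500 ≈ 0.955600
step 3 [1.5y] zero: DF = P = 9517/10000 ≈ 0.951700
step 4 [2y] zero: DF = P = 9481/10000 ≈ 0.948100
step 5 [2.5y] bond c/2=33/800: DF=(35861/32000 − 33/800·(0.985500+0.955600+0.951700+0.948100))/(1+33/800) = 9241/10000 ≈ 0.924100
step 6 [3y] zero: DF = P = 181/200 ≈ 0.905000
step 7 [3.5y] bond c/2=13/400: DF=(4294269/4000000 − 13/400·(0.985500+0.955600+0.951700+0.948100+0.924100+0.905000))/(1+13/400) = 8613/10000 ≈ 0.861300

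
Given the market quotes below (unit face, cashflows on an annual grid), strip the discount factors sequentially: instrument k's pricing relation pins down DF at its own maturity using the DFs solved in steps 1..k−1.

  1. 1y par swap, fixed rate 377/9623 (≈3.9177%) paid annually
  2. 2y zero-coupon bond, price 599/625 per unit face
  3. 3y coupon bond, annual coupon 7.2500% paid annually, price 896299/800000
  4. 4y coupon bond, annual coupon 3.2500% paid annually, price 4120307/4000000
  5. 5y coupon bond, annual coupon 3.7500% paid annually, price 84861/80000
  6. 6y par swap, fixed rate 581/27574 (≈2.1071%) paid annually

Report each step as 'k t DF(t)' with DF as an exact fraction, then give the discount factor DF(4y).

1 1 9623/10000
2 2 599/625
3 3 2287/2500
4 4 2271/2500
5 5 8871/10000
6 6 4419/5000
DF(4y) = 2271/2500 ≈ 0.908400

step 1 [1y] swap r/1=377/9623: DF=(1 − 377/9623·(0))/(1+377/9623) = 9623/10000 ≈ 0.962300
step 2 [2y] zero: DF = P = 599/625 ≈ 0.958400
step 3 [3y] bond c/1=29/400: DF=(896299/800000 − 29/400·(0.962300+0.958400))/(1+29/400) = 2287/2500 ≈ 0.914800
step 4 [4y] bond c/1=13/400: DF=(4120307/4000000 − 13/400·(0.962300+0.958400+0.914800))/(1+13/400) = 2271/2500 ≈ 0.908400
step 5 [5y] bond c/1=3/80: DF=(84861/80000 − 3/80·(0.962300+0.958400+0.914800+0.908400))/(1+3/80) = 8871/10000 ≈ 0.887100
step 6 [6y] swap r/1=581/27574: DF=(1 − 581/27574·(0.962300+0.958400+0.914800+0.908400+0.887100))/(1+581/27574) = 4419/5000 ≈ 0.883800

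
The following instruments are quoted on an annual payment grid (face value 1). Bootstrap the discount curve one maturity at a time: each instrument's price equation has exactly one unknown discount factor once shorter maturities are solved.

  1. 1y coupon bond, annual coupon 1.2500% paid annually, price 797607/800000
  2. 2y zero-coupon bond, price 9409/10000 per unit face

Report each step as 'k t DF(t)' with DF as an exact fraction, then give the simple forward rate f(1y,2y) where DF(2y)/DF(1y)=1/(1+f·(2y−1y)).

step 1 [1y] bond c/1=1/80: DF=(797607/800000 − 1/80·(0))/(1+1/80) = 9847/10000 ≈ 0.984700
step 2 [2y] zero: DF = P = 9409/10000 ≈ 0.940900

1 1 9847/10000
2 2 9409/10000
f(1y,2y) = ((9847/10000)/(9409/10000) − 1)/(1) = 438/9409 ≈ 4.6551%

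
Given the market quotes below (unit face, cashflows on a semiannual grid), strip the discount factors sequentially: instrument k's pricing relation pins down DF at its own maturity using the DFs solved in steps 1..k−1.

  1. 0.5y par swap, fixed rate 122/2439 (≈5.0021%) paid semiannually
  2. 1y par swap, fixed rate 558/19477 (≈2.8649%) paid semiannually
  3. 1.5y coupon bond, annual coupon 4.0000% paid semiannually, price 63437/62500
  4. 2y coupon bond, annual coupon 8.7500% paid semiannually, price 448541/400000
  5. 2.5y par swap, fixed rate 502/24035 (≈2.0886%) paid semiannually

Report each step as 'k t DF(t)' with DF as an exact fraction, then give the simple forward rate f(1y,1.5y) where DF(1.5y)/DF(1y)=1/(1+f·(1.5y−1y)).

1 1/2 2439/2500
2 1 9721/10000
3 3/2 9569/10000
4 2 4763/5000
5 5/2 4749/5000
f(1y,1.5y) = ((9721/10000)/(9569/10000) − 1)/(1/2) = 304/9569 ≈ 3.1769%

step 1 [0.5y] swap r/2=61/2439: DF=(1 − 61/2439·(0))/(1+61/2439) = 2439/2500 ≈ 0.975600
step 2 [1y] swap r/2=279/19477: DF=(1 − 279/19477·(0.975600))/(1+279/19477) = 9721/10000 ≈ 0.972100
step 3 [1.5y] bond c/2=1/50: DF=(63437/62500 − 1/50·(0.975600+0.972100))/(1+1/50) = 9569/10000 ≈ 0.956900
step 4 [2y] bond c/2=7/160: DF=(448541/400000 − 7/160·(0.975600+0.972100+0.956900))/(1+7/160) = 4763/5000 ≈ 0.952600
step 5 [2.5y] swap r/2=251/24035: DF=(1 − 251/24035·(0.975600+0.972100+0.956900+0.952600))/(1+251/24035) = 4749/5000 ≈ 0.949800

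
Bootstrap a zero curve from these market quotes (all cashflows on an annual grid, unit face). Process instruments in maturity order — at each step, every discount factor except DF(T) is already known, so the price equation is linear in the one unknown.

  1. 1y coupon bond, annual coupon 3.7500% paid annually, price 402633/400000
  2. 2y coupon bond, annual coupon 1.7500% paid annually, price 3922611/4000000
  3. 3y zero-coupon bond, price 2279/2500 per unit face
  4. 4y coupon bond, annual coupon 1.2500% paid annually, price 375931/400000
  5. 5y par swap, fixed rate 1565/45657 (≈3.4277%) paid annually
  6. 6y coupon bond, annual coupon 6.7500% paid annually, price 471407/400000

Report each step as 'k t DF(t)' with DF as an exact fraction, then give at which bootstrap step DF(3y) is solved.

step 1 [1y] bond c/1=3/80: DF=(402633/400000 − 3/80·(0))/(1+3/80) = 4851/5000 ≈ 0.970200
step 2 [2y] bond c/1=7/400: DF=(3922611/4000000 − 7/400·(0.970200))/(1+7/400) = 9471/10000 ≈ 0.947100
step 3 [3y] zero: DF = P = 2279/2500 ≈ 0.911600
step 4 [4y] bond c/1=1/80: DF=(375931/400000 − 1/80·(0.970200+0.947100+0.911600))/(1+1/80) = 8933/10000 ≈ 0.893300
step 5 [5y] swap r/1=1565/45657: DF=(1 − 1565/45657·(0.970200+0.947100+0.911600+0.893300))/(1+1565/45657) = 1687/2000 ≈ 0.843500
step 6 [6y] bond c/1=27/400: DF=(471407/400000 − 27/400·(0.970200+0.947100+0.911600+0.893300+0.843500))/(1+27/400) = 8153/10000 ≈ 0.815300

1 1 4851/5000
2 2 9471/10000
3 3 2279/2500
4 4 8933/10000
5 5 1687/2000
6 6 8153/10000
DF(3y) is solved at step 3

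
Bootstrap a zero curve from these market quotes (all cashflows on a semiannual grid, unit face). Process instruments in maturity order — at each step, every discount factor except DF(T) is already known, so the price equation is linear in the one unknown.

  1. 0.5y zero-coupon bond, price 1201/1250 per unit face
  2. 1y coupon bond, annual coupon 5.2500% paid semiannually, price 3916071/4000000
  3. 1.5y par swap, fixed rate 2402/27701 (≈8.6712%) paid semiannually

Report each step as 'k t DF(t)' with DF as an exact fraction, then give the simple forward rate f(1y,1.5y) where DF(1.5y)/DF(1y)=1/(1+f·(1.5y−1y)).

1 1/2 1201/1250
2 1 4647/5000
3 3/2 8799/10000
f(1y,1.5y) = ((4647/5000)/(8799/10000) − 1)/(1/2) = 330/2933 ≈ 11.2513%

step 1 [0.5y] zero: DF = P = 1201/1250 ≈ 0.960800
step 2 [1y] bond c/2=21/800: DF=(3916071/4000000 − 21/800·(0.960800))/(1+21/800) = 4647/5000 ≈ 0.929400
step 3 [1.5y] swap r/2=1201/27701: DF=(1 − 1201/27701·(0.960800+0.929400))/(1+1201/27701) = 8799/10000 ≈ 0.879900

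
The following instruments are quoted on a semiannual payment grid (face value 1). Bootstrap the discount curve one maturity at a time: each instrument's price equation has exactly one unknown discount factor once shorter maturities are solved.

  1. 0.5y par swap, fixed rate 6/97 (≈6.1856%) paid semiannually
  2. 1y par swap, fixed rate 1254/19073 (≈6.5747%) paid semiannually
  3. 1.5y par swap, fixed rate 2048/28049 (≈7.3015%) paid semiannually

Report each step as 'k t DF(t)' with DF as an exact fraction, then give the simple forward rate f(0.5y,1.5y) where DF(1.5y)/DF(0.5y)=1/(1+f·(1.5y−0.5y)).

step 1 [0.5y] swap r/2=3/97: DF=(1 − 3/97·(0))/(1+3/97) = 97/100 ≈ 0.970000
step 2 [1y] swap r/2=627/19073: DF=(1 − 627/19073·(0.970000))/(1+627/19073) = 9373/10000 ≈ 0.937300
step 3 [1.5y] swap r/2=1024/28049: DF=(1 − 1024/28049·(0.970000+0.937300))/(1+1024/28049) = 561/625 ≈ 0.897600

1 1/2 97/100
2 1 9373/10000
3 3/2 561/625
f(0.5y,1.5y) = ((97/100)/(561/625) − 1)/(1) = 181/2244 ≈ 8.0660%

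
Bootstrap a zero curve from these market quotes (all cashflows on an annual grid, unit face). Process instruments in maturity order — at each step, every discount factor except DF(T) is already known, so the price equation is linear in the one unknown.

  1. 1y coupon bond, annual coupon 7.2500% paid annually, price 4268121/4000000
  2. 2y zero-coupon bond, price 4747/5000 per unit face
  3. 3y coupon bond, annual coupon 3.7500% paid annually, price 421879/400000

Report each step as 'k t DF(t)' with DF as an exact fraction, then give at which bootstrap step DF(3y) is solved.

step 1 [1y] bond c/1=29/400: DF=(4268121/4000000 − 29/400·(0))/(1+29/400) = 9949/10000 ≈ 0.994900
step 2 [2y] zero: DF = P = 4747/5000 ≈ 0.949400
step 3 [3y] bond c/1=3/80: DF=(421879/400000 − 3/80·(0.994900+0.949400))/(1+3/80) = 9463/10000 ≈ 0.946300

1 1 9949/10000
2 2 4747/5000
3 3 9463/10000
DF(3y) is solved at step 3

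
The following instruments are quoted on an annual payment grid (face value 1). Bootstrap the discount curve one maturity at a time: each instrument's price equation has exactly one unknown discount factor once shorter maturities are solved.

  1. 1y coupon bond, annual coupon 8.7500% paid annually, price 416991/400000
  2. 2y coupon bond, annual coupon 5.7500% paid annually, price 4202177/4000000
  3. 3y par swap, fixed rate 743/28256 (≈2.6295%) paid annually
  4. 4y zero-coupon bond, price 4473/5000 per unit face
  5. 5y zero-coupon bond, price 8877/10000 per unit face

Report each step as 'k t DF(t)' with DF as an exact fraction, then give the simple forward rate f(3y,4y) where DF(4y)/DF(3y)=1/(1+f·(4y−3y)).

step 1 [1y] bond c/1=7/80: DF=(416991/400000 − 7/80·(0))/(1+7/80) = 4793/5000 ≈ 0.958600
step 2 [2y] bond c/1=23/400: DF=(4202177/4000000 − 23/400·(0.958600))/(1+23/400) = 9413/10000 ≈ 0.941300
step 3 [3y] swap r/1=743/28256: DF=(1 − 743/28256·(0.958600+0.941300))/(1+743/28256) = 9257/10000 ≈ 0.925700
step 4 [4y] zero: DF = P = 4473/5000 ≈ 0.894600
step 5 [5y] zero: DF = P = 8877/10000 ≈ 0.887700

1 1 4793/5000
2 2 9413/10000
3 3 9257/10000
4 4 4473/5000
5 5 8877/10000
f(3y,4y) = ((9257/10000)/(4473/5000) − 1)/(1) = 311/8946 ≈ 3.4764%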